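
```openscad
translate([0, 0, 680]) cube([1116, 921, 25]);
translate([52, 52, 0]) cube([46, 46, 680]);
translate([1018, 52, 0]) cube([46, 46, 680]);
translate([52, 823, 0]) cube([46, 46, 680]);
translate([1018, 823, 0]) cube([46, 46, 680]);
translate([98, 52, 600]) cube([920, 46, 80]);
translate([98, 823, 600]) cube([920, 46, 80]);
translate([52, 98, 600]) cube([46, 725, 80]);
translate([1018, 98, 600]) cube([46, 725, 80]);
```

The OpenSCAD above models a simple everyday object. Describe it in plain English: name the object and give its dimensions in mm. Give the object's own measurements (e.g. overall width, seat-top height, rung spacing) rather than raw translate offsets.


A rectangular dining table. The top is 1116×921×25 mm with its upper surface at z = 705 mm. It stands on four 46×46 mm square legs, each inset 52 mm from the nearest pair of top edges, running from the floor to the underside of the top. Four apron rails, 46 mm thick and 80 mm tall, run between adjacent legs with their top edges flush with the underside of the top and their outer faces flush with the legs' outer faces.


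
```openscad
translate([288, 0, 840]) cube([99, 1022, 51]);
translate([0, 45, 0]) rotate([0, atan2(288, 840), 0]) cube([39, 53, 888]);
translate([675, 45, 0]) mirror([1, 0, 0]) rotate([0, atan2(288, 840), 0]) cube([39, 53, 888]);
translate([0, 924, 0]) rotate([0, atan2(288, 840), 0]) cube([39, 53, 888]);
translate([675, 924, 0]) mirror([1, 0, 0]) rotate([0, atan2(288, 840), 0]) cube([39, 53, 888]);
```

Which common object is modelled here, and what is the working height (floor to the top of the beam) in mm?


A sawhorse. The overall height is 891 mm.

A beam across two mirrored pairs of raked legs — a sawhorse. The beam's underside is at z = 840 (matching the legs' vertical rise in atan2(288, 840)) and the beam is 51 mm tall, so its top is at 840 + 51 = 891 mm. The raked legs top out at the beam's underside, so that is the highest point.


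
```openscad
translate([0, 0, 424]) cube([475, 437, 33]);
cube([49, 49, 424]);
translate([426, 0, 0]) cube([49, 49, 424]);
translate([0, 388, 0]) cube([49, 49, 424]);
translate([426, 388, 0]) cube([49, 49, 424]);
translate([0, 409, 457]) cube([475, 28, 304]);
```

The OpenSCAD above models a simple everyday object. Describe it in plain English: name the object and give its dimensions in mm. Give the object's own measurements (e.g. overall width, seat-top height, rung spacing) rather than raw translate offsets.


A chair. The seat is a 475×437×33 mm slab with its top at z = 457 mm, on four 49×49 mm corner legs (flush with the seat edges, standing on z = 0). A flat backrest 28 mm thick, 304 mm tall, spans the full seat width and rises from the seat top along its +y edge, rear face flush with the rear of the seat.


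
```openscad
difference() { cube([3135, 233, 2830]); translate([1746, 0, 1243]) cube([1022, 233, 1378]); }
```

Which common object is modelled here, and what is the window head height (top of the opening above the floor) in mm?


A wall with a window opening. The window head height is 2621 mm.

A wall with a rectangular opening subtracted — a window. Sill at z = 1243, opening 1378 mm tall, so the head is at 1243 + 1378 = 2621 mm.


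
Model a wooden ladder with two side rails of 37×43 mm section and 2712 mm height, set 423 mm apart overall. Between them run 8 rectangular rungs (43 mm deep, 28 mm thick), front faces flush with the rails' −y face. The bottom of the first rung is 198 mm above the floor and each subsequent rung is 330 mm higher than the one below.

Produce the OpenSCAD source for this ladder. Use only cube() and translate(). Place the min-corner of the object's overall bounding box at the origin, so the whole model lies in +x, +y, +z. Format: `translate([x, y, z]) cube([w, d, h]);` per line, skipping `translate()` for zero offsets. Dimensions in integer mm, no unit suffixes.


cube([37, 43, 2712]);
translate([386, 0, 0]) cube([37, 43, 2712]);
translate([37, 0, 198]) cube([349, 43, 28]);
translate([37, 0, 528]) cube([349, 43, 28]);
translate([37, 0, 858]) cube([349, 43, 28]);
translate([37, 0, 1188]) cube([349, 43, 28]);
translate([37, 0, 1518]) cube([349, 43, 28]);
translate([37, 0, 1848]) cube([349, 43, 28]);
translate([37, 0, 2178]) cube([349, 43, 28]);
translate([37, 0, 2508]) cube([349, 43, 28]);


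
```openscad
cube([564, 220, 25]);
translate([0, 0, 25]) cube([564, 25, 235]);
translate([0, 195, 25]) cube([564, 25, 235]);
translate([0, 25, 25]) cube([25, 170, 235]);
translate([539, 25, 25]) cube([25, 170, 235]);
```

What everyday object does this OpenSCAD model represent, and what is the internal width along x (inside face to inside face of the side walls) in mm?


An open box. The internal width is 514 mm.

A 564×220 base slab with four walls standing on it — an open box. The base is 564 mm wide and the walls are 25 mm thick, so the internal width is 564 − 2 × 25 = 514 mm.


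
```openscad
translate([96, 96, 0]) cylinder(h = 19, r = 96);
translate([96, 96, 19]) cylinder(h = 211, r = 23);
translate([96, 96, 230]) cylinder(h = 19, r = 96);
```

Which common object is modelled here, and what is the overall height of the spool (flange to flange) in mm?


A spool. The overall height is 249 mm.

Three coaxial cylinders, large–small–large — a spool. Two 19 mm flanges and a 211 mm core give 19 + 211 + 19 = 249 mm.


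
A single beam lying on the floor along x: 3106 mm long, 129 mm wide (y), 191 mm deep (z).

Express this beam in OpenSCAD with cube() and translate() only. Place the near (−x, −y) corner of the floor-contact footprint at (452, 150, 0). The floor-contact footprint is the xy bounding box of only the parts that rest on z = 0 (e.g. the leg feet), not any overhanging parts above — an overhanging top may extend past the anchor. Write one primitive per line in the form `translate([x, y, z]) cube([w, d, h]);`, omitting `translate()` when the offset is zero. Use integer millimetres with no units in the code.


translate([452, 150, 0]) cube([3106, 129, 191]);


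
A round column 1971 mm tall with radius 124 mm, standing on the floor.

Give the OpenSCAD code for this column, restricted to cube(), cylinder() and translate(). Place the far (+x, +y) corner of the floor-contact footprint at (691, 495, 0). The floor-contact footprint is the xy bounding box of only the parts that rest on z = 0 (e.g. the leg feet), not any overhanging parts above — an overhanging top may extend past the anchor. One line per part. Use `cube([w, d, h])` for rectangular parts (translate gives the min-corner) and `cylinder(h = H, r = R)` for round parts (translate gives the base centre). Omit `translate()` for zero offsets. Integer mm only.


translate([567, 371, 0]) cylinder(h = 1971, r = 124);


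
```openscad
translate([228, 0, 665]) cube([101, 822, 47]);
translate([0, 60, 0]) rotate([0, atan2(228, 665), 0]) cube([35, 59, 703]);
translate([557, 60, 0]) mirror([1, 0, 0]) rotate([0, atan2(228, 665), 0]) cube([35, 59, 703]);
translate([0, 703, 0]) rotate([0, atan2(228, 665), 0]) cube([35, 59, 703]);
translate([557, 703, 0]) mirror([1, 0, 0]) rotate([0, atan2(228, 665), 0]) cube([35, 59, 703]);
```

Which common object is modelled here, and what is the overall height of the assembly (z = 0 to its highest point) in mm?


A sawhorse. The overall height is 712 mm.

A beam across two mirrored pairs of raked legs — a sawhorse. The beam's underside is at z = 665 (matching the legs' vertical rise in atan2(228, 665)) and the beam is 47 mm tall, so its top is at 665 + 47 = 712 mm. The raked legs top out at the beam's underside, so that is the highest point.


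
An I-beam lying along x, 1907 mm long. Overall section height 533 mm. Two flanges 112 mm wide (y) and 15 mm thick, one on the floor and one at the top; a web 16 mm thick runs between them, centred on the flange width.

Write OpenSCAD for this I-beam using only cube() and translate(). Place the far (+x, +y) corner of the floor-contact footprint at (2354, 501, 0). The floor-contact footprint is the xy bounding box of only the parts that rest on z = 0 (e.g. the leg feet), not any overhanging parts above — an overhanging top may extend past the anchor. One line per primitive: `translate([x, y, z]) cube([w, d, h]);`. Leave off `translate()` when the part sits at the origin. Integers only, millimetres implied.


translate([447, 389, 0]) cube([1907, 112, 15]);
translate([447, 437, 15]) cube([1907, 16, 503]);
translate([447, 389, 518]) cube([1907, 112, 15]);


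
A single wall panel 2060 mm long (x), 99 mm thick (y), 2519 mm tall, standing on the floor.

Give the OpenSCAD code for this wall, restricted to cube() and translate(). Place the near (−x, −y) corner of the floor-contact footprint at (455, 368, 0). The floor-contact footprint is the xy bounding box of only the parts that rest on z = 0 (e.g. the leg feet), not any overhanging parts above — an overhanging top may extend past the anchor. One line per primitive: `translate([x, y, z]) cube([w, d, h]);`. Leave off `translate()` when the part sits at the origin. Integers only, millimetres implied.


translate([455, 368, 0]) cube([2060, 99, 2519]);


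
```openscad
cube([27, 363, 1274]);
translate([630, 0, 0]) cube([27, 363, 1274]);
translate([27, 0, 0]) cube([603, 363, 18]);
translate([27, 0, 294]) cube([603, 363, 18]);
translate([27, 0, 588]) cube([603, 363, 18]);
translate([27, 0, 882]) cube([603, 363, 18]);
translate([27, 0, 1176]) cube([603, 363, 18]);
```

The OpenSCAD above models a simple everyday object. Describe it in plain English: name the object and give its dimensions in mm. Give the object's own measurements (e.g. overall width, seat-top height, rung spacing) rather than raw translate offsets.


An open bookshelf. Two side panels, each 27 mm thick, 363 mm deep and 1274 mm tall, stand 657 mm apart (outside-to-outside). Between them sit 5 shelves, each 18 mm thick and 363 mm deep, spanning the full gap between the sides. The bottom shelf rests on the floor (its underside at z = 0) and the clear gap between one shelf's top and the next shelf's underside is 276 mm.


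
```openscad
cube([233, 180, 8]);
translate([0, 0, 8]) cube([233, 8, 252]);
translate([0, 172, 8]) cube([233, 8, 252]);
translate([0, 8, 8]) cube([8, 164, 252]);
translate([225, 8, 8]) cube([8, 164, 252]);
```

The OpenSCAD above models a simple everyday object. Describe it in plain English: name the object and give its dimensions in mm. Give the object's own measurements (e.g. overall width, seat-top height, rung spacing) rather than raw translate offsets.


An open-topped rectangular box: outside dimensions 233×180×260 mm, with a uniform wall and base thickness of 8 mm. The base is a full 233×180 slab on the floor; four walls sit on top of the base. The front and back walls (the −y and +y sides) span the full width; the two side walls fit between them.


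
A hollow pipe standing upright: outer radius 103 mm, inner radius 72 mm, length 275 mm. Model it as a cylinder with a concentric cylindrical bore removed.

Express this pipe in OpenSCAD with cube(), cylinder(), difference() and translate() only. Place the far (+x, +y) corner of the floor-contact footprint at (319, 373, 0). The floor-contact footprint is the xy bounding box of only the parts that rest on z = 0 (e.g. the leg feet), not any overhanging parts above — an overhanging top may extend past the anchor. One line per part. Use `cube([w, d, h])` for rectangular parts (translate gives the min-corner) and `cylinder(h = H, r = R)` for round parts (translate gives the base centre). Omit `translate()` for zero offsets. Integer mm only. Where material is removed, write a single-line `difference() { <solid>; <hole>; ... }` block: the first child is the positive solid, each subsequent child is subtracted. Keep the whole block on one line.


difference() { translate([216, 270, 0]) cylinder(h = 275, r = 103); translate([216, 270, 0]) cylinder(h = 275, r = 72); }


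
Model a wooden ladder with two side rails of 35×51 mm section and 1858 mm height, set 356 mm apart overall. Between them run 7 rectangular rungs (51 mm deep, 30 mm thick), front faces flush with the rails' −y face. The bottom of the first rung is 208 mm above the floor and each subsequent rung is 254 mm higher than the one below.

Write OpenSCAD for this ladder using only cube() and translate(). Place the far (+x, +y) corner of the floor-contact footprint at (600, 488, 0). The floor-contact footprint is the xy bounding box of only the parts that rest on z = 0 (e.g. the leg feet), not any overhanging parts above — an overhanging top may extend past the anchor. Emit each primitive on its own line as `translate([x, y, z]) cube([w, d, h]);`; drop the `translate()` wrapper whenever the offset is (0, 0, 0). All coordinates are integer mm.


translate([244, 437, 0]) cube([35, 51, 1858]);
translate([565, 437, 0]) cube([35, 51, 1858]);
translate([279, 437, 208]) cube([286, 51, 30]);
translate([279, 437, 462]) cube([286, 51, 30]);
translate([279, 437, 716]) cube([286, 51, 30]);
translate([279, 437, 970]) cube([286, 51, 30]);
translate([279, 437, 1224]) cube([286, 51, 30]);
translate([279, 437, 1478]) cube([286, 51, 30]);
translate([279, 437, 1732]) cube([286, 51, 30]);


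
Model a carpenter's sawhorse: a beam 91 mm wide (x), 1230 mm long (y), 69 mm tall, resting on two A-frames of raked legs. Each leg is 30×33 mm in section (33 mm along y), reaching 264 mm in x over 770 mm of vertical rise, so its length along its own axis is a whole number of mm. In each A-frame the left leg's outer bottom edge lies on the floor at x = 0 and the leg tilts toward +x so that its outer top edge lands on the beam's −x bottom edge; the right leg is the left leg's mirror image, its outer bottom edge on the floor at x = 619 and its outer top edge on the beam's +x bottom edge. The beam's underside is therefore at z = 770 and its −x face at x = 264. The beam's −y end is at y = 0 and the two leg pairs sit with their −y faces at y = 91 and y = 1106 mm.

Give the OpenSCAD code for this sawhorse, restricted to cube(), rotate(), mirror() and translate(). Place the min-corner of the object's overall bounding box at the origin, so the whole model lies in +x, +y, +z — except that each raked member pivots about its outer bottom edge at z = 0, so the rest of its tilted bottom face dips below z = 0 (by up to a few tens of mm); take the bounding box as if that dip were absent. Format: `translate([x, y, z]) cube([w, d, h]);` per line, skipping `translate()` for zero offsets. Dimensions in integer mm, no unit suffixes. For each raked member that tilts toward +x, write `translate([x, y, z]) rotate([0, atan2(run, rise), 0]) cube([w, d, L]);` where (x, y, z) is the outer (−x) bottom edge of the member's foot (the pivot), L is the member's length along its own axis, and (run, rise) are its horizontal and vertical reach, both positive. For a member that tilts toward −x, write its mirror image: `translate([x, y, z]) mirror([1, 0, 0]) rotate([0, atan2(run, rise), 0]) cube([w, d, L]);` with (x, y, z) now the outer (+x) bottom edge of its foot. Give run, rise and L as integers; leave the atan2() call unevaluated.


translate([264, 0, 770]) cube([91, 1230, 69]);
translate([0, 91, 0]) rotate([0, atan2(264, 770), 0]) cube([30, 33, 814]);
translate([619, 91, 0]) mirror([1, 0, 0]) rotate([0, atan2(264, 770), 0]) cube([30, 33, 814]);
translate([0, 1106, 0]) rotate([0, atan2(264, 770), 0]) cube([30, 33, 814]);
translate([619, 1106, 0]) mirror([1, 0, 0]) rotate([0, atan2(264, 770), 0]) cube([30, 33, 814]);


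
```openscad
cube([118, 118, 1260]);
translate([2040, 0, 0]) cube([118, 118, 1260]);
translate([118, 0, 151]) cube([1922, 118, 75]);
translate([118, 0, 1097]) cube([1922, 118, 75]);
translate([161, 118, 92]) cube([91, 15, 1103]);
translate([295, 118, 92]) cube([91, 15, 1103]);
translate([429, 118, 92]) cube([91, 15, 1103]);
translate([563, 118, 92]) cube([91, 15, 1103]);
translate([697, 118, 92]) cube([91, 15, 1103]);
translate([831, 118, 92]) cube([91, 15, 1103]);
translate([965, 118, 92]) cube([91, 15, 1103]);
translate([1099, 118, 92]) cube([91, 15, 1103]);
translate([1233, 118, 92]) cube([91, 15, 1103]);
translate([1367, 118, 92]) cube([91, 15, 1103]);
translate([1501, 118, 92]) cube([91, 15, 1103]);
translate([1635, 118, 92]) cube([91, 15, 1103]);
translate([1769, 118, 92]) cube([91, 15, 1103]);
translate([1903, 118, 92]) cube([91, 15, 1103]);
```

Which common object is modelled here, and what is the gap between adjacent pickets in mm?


A fence section. The picket gap is 43 mm.

Two posts, two rails, 14 pickets — a fence section. Span 1922 mm holds 14 pickets of 91 mm with 15 equal gaps: ⌊(1922 − 14·91) / 15⌋ = 43 mm.


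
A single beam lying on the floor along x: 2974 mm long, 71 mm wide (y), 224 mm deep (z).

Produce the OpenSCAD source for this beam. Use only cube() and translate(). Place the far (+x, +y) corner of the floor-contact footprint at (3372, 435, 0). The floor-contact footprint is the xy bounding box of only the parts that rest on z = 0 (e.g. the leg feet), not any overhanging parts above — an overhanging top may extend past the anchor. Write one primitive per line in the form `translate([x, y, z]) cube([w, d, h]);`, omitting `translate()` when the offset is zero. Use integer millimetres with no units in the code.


translate([398, 364, 0]) cube([2974, 71, 224]);


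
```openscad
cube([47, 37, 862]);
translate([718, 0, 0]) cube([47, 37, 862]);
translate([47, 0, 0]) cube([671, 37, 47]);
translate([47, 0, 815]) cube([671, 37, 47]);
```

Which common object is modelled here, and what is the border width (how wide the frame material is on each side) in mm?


A picture frame. The border width is 47 mm.

Four thin pieces enclosing a rectangular opening — a picture frame. The two full-height stiles are 862 mm tall; the top rail sits at z = 815 and is 47 mm tall, so the border above the opening is 862 − 815 = 47 mm, matching the stile x-width.


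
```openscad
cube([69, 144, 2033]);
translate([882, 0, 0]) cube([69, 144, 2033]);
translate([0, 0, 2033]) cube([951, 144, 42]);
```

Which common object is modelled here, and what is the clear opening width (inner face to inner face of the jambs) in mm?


A door frame. The clear opening width is 813 mm.

Two 2033 mm tall posts with a header on top — a door frame. The left jamb is 69 mm wide at x = 0; the right jamb starts at x = 882. The clear opening is 882 − 69 = 813 mm.


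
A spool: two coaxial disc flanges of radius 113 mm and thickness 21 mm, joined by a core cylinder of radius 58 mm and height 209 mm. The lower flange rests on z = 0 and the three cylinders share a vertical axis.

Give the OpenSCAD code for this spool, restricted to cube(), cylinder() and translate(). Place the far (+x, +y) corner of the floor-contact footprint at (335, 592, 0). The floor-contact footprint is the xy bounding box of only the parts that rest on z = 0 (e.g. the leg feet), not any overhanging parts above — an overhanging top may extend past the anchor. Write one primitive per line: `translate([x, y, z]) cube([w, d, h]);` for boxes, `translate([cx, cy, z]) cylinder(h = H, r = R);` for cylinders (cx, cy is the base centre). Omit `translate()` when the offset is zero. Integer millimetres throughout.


translate([222, 479, 0]) cylinder(h = 21, r = 113);
translate([222, 479, 21]) cylinder(h = 209, r = 58);
translate([222, 479, 230]) cylinder(h = 21, r = 113);


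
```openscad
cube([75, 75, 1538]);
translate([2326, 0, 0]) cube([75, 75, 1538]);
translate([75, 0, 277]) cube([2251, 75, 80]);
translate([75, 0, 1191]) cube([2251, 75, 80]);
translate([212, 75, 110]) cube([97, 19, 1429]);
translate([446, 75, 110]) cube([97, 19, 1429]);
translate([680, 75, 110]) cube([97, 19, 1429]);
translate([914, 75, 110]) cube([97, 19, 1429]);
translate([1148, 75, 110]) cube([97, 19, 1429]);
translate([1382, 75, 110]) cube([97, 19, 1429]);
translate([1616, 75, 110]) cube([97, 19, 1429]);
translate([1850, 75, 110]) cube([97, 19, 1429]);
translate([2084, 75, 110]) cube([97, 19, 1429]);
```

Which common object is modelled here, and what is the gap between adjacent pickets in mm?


A fence section. The picket gap is 137 mm.

Two posts, two rails, 9 pickets — a fence section. Span 2251 mm holds 9 pickets of 97 mm with 10 equal gaps: ⌊(2251 − 9·97) / 10⌋ = 137 mm.


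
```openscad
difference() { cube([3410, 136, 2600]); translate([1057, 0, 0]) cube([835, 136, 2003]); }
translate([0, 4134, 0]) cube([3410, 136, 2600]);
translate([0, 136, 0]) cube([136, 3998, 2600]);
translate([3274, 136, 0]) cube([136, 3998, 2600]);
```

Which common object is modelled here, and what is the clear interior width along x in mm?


A single room. The interior width is 3138 mm.

Four walls enclosing a rectangle with a door in the front wall — a room. Outside width 3410 minus two 136 mm walls gives 3138 mm.


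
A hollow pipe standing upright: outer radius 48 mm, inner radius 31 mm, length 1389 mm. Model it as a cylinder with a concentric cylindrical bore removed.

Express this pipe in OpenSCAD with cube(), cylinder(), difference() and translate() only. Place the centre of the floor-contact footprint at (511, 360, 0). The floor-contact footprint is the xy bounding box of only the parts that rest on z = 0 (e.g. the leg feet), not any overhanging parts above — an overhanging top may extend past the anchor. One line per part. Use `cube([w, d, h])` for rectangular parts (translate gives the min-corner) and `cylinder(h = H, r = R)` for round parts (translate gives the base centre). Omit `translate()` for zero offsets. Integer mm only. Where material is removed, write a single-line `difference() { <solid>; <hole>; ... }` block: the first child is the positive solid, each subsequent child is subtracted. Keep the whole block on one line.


difference() { translate([511, 360, 0]) cylinder(h = 1389, r = 48); translate([511, 360, 0]) cylinder(h = 1389, r = 31); }


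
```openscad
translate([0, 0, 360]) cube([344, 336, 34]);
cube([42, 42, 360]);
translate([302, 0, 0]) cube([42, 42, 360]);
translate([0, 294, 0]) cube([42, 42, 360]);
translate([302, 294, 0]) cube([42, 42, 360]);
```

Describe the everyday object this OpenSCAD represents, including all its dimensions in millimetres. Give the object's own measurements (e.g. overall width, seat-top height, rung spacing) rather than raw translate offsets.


A simple wooden stool: a rectangular seat 344 mm (x) by 336 mm (y), 34 mm thick, top face at z = 394 mm, on four square legs, each 42×42 mm in cross-section. The legs rest on z = 0, each flush with a corner of the seat.


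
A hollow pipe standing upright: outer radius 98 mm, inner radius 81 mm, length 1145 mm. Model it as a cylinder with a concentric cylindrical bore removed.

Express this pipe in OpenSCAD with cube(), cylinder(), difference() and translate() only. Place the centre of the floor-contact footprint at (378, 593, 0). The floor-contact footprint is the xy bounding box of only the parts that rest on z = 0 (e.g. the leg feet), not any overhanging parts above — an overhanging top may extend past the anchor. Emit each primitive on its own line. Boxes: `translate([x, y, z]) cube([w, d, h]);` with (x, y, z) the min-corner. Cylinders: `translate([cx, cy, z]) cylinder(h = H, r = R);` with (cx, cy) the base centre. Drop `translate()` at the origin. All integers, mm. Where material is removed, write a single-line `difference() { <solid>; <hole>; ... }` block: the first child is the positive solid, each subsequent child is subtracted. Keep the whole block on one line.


difference() { translate([378, 593, 0]) cylinder(h = 1145, r = 98); translate([378, 593, 0]) cylinder(h = 1145, r = 81); }


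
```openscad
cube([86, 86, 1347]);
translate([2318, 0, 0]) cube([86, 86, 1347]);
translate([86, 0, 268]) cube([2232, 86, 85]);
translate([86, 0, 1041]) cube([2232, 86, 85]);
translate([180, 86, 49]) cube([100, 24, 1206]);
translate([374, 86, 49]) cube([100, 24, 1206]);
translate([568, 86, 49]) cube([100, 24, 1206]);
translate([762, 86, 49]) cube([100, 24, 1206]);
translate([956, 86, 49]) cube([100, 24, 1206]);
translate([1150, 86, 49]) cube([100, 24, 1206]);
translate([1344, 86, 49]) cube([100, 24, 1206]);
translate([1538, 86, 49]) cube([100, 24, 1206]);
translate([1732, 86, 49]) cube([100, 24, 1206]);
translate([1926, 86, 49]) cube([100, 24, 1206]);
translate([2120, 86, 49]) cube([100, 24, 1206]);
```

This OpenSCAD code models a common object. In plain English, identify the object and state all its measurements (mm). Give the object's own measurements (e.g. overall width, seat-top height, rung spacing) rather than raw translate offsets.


A fence section. Two 86×86 mm posts, 1347 mm tall, stand on the floor with a clear span of 2232 mm between their inner faces. Two horizontal rails of 86×85 mm section span the gap between the posts with their undersides at z = 268 mm and z = 1041 mm, flush with the posts' −y face. 11 pickets, each 100 mm wide, 24 mm thick and 1206 mm tall, are fixed to the +y face of the rails with their bottoms at z = 49 mm, spaced across the span with a 94 mm gap after the −x post and between neighbouring pickets, with 98 mm left before the +x post.


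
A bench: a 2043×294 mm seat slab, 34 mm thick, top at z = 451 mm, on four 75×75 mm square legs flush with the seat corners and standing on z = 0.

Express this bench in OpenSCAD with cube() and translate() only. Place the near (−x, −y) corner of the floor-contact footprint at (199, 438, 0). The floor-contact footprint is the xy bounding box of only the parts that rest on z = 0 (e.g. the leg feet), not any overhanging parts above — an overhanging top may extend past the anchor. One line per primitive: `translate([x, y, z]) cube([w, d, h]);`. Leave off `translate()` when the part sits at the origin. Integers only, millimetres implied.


translate([199, 438, 417]) cube([2043, 294, 34]);
translate([199, 438, 0]) cube([75, 75, 417]);
translate([199, 657, 0]) cube([75, 75, 417]);
translate([2167, 438, 0]) cube([75, 75, 417]);
translate([2167, 657, 0]) cube([75, 75, 417]);


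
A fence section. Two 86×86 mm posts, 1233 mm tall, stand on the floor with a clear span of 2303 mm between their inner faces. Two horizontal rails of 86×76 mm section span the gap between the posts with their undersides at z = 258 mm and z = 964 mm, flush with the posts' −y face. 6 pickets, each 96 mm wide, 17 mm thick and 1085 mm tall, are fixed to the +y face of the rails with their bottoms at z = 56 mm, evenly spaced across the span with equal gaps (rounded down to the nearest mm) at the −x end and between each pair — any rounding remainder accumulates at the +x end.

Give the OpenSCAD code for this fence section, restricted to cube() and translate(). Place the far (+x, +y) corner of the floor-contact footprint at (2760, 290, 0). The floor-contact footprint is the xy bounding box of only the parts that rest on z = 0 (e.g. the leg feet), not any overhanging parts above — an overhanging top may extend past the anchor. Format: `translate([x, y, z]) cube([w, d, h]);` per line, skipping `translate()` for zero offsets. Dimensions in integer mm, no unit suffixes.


translate([285, 204, 0]) cube([86, 86, 1233]);
translate([2674, 204, 0]) cube([86, 86, 1233]);
translate([371, 204, 258]) cube([2303, 86, 76]);
translate([371, 204, 964]) cube([2303, 86, 76]);
translate([617, 290, 56]) cube([96, 17, 1085]);
translate([959, 290, 56]) cube([96, 17, 1085]);
translate([1301, 290, 56]) cube([96, 17, 1085]);
translate([1643, 290, 56]) cube([96, 17, 1085]);
translate([1985, 290, 56]) cube([96, 17, 1085]);
translate([2327, 290, 56]) cube([96, 17, 1085]);


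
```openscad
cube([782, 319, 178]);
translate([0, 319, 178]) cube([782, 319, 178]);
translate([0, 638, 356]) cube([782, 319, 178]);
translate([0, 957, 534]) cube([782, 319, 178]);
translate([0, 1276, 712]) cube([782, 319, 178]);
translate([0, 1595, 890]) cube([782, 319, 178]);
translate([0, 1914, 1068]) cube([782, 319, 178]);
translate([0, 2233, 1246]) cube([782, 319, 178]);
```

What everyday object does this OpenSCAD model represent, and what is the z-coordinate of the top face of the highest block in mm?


A staircase. The total rise is 1424 mm.

8 identical blocks, each offset up and back from the previous — a staircase. Each step is 178 mm tall and there are 8 of them, so the total rise is 8 × 178 = 1424 mm.


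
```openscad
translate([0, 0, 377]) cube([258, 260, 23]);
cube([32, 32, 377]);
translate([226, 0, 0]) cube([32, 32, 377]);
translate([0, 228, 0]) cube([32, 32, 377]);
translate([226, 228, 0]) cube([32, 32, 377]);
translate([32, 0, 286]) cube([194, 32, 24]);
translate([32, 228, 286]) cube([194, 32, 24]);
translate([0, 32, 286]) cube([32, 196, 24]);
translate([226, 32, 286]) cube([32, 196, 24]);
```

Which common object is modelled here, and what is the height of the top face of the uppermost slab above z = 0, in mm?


A stool. The seat height is 400 mm.

A 258×260×23 slab at z = 377 on four corner posts — a stool. The seat top is 377 + 23 = 400 mm.


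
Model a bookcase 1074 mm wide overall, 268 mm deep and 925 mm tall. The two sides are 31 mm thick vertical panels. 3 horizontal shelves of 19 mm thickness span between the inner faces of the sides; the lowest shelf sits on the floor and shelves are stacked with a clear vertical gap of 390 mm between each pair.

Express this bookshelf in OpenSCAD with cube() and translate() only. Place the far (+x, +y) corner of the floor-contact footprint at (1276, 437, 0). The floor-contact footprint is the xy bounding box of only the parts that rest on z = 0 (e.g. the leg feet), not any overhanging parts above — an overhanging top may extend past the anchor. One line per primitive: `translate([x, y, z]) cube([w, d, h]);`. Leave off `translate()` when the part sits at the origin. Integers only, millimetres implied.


translate([202, 169, 0]) cube([31, 268, 925]);
translate([1245, 169, 0]) cube([31, 268, 925]);
translate([233, 169, 0]) cube([1012, 268, 19]);
translate([233, 169, 409]) cube([1012, 268, 19]);
translate([233, 169, 818]) cube([1012, 268, 19]);


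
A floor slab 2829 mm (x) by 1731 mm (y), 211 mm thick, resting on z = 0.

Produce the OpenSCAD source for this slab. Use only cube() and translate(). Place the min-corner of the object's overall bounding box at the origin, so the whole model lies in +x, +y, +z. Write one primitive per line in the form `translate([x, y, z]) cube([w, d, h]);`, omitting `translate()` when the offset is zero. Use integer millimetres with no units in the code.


cube([2829, 1731, 211]);


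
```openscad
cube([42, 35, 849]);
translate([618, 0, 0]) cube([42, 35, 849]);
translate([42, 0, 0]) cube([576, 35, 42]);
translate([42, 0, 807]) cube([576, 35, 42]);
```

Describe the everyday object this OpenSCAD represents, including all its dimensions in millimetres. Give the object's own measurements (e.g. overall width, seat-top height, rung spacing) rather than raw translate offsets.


A rectangular picture frame lying in the x–z plane (depth along y). The opening is 576 mm wide (x) by 765 mm tall (z), surrounded by a border 42 mm wide on all four sides. The frame is 35 mm deep and is made of two full-height vertical stiles with two horizontal rails fitted between them.


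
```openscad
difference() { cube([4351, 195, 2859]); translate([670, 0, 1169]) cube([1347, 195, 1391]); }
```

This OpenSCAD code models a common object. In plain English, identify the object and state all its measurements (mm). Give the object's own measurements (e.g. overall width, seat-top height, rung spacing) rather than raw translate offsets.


A wall 4351 mm long (x), 195 mm thick (y), 2859 mm tall, with a rectangular window opening cut through it. The opening is 1347 mm wide and 1391 mm tall; its sill is at z = 1169 mm and its near (−x) edge is 670 mm from the wall's −x end. The opening passes through the full wall thickness.


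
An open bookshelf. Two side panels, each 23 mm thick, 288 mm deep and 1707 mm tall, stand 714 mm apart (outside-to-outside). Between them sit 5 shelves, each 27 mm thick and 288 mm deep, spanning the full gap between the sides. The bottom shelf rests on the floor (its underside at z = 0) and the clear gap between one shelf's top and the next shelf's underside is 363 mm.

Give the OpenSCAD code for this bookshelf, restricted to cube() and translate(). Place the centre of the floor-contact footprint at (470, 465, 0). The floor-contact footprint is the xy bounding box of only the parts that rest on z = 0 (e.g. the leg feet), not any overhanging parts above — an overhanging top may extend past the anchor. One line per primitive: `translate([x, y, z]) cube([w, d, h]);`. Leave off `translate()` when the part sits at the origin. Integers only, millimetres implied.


translate([113, 321, 0]) cube([23, 288, 1707]);
translate([804, 321, 0]) cube([23, 288, 1707]);
translate([136, 321, 0]) cube([668, 288, 27]);
translate([136, 321, 390]) cube([668, 288, 27]);
translate([136, 321, 780]) cube([668, 288, 27]);
translate([136, 321, 1170]) cube([668, 288, 27]);
translate([136, 321, 1560]) cube([668, 288, 27]);


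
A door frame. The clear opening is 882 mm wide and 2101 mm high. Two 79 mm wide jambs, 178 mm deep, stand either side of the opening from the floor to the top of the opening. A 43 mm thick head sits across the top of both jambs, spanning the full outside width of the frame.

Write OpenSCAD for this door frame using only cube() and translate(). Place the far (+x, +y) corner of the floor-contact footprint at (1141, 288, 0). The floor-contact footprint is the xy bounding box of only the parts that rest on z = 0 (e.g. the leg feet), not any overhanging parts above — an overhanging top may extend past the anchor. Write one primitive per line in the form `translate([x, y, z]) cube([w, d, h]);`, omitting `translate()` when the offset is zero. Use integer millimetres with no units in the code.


translate([101, 110, 0]) cube([79, 178, 2101]);
translate([1062, 110, 0]) cube([79, 178, 2101]);
translate([101, 110, 2101]) cube([1040, 178, 43]);


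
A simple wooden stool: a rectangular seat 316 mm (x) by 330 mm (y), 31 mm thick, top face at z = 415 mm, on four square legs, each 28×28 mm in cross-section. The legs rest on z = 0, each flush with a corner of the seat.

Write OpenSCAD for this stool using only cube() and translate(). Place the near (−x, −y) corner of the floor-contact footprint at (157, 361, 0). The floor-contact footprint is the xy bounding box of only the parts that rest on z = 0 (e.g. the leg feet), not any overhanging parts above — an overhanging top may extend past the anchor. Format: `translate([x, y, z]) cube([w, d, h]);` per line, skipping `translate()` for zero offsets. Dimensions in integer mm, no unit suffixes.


translate([157, 361, 384]) cube([316, 330, 31]);
translate([157, 361, 0]) cube([28, 28, 384]);
translate([445, 361, 0]) cube([28, 28, 384]);
translate([157, 663, 0]) cube([28, 28, 384]);
translate([445, 663, 0]) cube([28, 28, 384]);


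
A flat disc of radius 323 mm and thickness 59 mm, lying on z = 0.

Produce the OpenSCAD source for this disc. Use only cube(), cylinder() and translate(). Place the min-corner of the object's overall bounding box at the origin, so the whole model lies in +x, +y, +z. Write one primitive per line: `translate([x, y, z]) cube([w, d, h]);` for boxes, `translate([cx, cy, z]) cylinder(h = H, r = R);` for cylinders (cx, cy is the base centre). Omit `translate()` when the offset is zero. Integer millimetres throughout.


translate([323, 323, 0]) cylinder(h = 59, r = 323);


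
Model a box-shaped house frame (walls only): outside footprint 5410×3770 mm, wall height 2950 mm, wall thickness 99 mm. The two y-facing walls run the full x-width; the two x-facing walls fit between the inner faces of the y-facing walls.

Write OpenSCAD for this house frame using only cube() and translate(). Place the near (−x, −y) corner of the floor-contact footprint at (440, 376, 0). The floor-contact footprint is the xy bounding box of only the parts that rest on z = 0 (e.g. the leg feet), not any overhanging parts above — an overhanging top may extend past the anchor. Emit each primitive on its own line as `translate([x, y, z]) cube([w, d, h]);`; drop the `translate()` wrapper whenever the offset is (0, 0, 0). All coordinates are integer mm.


translate([440, 376, 0]) cube([5410, 99, 2950]);
translate([440, 4047, 0]) cube([5410, 99, 2950]);
translate([440, 475, 0]) cube([99, 3572, 2950]);
translate([5751, 475, 0]) cube([99, 3572, 2950]);


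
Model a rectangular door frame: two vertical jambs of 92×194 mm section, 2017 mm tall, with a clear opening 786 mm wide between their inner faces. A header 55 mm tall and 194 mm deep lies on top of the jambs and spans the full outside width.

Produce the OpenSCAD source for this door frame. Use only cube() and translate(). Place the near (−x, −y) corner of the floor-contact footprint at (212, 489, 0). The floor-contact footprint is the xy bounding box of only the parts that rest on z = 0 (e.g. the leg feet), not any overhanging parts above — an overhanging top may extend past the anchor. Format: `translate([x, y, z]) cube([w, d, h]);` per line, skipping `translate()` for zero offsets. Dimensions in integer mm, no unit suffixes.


translate([212, 489, 0]) cube([92, 194, 2017]);
translate([1090, 489, 0]) cube([92, 194, 2017]);
translate([212, 489, 2017]) cube([970, 194, 55]);


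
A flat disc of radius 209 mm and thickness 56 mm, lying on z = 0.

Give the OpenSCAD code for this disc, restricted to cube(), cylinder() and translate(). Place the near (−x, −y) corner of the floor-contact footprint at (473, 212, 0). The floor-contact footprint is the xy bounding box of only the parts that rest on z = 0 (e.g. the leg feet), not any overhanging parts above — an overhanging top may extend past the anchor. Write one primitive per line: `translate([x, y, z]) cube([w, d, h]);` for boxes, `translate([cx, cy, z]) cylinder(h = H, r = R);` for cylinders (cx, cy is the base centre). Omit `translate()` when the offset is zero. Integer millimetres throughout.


translate([682, 421, 0]) cylinder(h = 56, r = 209);


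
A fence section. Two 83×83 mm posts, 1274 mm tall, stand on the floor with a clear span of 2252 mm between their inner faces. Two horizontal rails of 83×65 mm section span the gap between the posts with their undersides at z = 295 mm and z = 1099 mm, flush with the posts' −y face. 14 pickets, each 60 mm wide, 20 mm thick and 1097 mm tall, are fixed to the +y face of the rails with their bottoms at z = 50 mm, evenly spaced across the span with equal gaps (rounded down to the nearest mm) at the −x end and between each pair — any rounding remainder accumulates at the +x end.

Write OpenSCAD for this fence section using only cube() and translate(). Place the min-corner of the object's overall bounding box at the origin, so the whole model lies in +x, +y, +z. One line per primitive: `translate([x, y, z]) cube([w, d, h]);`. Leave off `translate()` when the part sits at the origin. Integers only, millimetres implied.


cube([83, 83, 1274]);
translate([2335, 0, 0]) cube([83, 83, 1274]);
translate([83, 0, 295]) cube([2252, 83, 65]);
translate([83, 0, 1099]) cube([2252, 83, 65]);
translate([177, 83, 50]) cube([60, 20, 1097]);
translate([331, 83, 50]) cube([60, 20, 1097]);
translate([485, 83, 50]) cube([60, 20, 1097]);
translate([639, 83, 50]) cube([60, 20, 1097]);
translate([793, 83, 50]) cube([60, 20, 1097]);
translate([947, 83, 50]) cube([60, 20, 1097]);
translate([1101, 83, 50]) cube([60, 20, 1097]);
translate([1255, 83, 50]) cube([60, 20, 1097]);
translate([1409, 83, 50]) cube([60, 20, 1097]);
translate([1563, 83, 50]) cube([60, 20, 1097]);
translate([1717, 83, 50]) cube([60, 20, 1097]);
translate([1871, 83, 50]) cube([60, 20, 1097]);
translate([2025, 83, 50]) cube([60, 20, 1097]);
translate([2179, 83, 50]) cube([60, 20, 1097]);


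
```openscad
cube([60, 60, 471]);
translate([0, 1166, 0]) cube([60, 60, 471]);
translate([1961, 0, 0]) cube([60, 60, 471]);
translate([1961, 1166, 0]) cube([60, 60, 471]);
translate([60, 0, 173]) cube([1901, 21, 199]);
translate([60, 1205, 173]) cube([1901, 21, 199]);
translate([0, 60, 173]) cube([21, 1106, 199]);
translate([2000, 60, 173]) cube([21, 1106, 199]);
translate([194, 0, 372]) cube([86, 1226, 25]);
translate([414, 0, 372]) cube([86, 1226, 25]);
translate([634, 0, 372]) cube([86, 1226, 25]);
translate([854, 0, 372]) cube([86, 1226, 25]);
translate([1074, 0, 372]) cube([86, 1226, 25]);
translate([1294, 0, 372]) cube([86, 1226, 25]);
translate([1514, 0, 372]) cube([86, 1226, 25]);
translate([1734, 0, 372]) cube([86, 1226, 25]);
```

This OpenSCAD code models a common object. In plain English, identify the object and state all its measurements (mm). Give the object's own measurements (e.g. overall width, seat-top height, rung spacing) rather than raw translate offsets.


A bed frame 2021 mm long (x) by 1226 mm wide (y). Four 60×60 mm corner posts, 471 mm tall, at the corners of the footprint. Four rails of 21 mm thickness and 199 mm height run between adjacent posts with their undersides at z = 173 mm, their outer faces flush with the outside of the frame (the two x-running rails run between the posts' inner faces; the two y-running rails run between the posts' inner faces). 8 slats, each 86 mm wide (x) and 25 mm thick, lie across the top of the two x-running rails, running the full 1226 mm width of the frame in y; along x they sit between the end posts with a 134 mm gap after the −x posts and between neighbouring slats, leaving 141 mm before the +x posts.
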